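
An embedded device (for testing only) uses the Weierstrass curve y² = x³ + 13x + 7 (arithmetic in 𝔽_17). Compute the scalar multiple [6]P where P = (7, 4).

Double-and-add on 6 = (110)₂. Start with P = (7, 4) for the leading 1-bit.
double: tangent at (7, 4): λ = (3·7² + 13)/(2·4) ≡ 7/8. 8⁻¹ ≡ 15 (mod 17), so λ ≡ 7·15 ≡ 3.
  x = λ² - 7 - 7 = 9 - 14 ≡ 12; y = λ·(7 - 12) - 4 ≡ 15. → (12, 15)
add P: (12, 15) + (7, 4). λ = (4 - 15)/(7 - 12) ≡ 6/12 mod 17. 12⁻¹ ≡ 10 (mod 17), so λ ≡ 9.
  x = λ² - 12 - 7 = 81 - 19 ≡ 11; y = λ·(12 - 11) - 15 ≡ 11. → (11, 11)
double: tangent at (11, 11): λ = (3·11² + 13)/(2·11) ≡ 2/5. 5⁻¹ ≡ 7 (mod 17) since 5·7 = 35 ≡ 1, so λ ≡ 2·7 ≡ 14.
  x = λ² - 11 - 11 = 196 - 22 ≡ 4; y = λ·(11 - 4) - 11 ≡ 2. → (4, 2)

(4, 2)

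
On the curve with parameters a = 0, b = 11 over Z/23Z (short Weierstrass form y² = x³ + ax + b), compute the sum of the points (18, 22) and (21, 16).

(18, 22) + (21, 16). λ = (16 - 22)/(21 - 18) ≡ 17/3 mod 23. 3⁻¹ ≡ 8 (mod 23), so λ ≡ 21.
  x = λ² - 18 - 21 = 441 - 39 ≡ 11; y = λ·(18 - 11) - 22 ≡ 10. → (11, 10)

(11, 10)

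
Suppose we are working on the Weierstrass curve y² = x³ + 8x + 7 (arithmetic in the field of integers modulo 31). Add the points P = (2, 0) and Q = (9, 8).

(27, 29)

(2, 0) + (9, 8). λ = (8 - 0)/(9 - 2) ≡ 8/7 mod 31. 7⁻¹ ≡ 9 (mod 31), so λ ≡ 10.
  x = λ² - 2 - 9 = 100 - 11 ≡ 27; y = λ·(2 - 27) - 0 ≡ 29. → (27, 29)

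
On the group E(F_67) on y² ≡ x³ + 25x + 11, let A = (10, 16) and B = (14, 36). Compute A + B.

(10, 16) + (14, 36). λ = (36 - 16)/(14 - 10) ≡ 20/4 mod 67. 4⁻¹ ≡ 17 (mod 67), so λ ≡ 5.
  x = λ² - 10 - 14 = 25 - 24 ≡ 1; y = λ·(10 - 1) - 16 ≡ 29. → (1, 29)

(1, 29)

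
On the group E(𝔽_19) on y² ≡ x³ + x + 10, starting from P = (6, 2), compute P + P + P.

Repeated addition: build up to 3P.
2P: tangent at (6, 2): λ = (3·6² + 1)/(2·2) ≡ 14/4. 4⁻¹ ≡ 5 (mod 19), so λ ≡ 14·5 ≡ 13.
  x = λ² - 6 - 6 = 169 - 12 ≡ 5; y = λ·(6 - 5) - 2 ≡ 11. → (5, 11)
3P: (5, 11) + (6, 2). λ = (2 - 11)/(6 - 5) ≡ 10/1 mod 19. 1⁻¹ ≡ 1 (mod 19), so λ ≡ 10.
  x = λ² - 5 - 6 = 100 - 11 ≡ 13; y = λ·(5 - 13) - 11 ≡ 4. → (13, 4)

(13, 4)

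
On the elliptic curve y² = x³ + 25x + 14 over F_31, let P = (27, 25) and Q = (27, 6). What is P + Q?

The two points share x = 27 and their y-coordinates satisfy 25 + 6 ≡ 0 (mod 31), so they are inverses. Their sum is ∞.

O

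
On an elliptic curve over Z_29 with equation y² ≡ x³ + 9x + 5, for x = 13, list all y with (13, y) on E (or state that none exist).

x³ + 9x + 5 = 2319 ≡ 28 (mod 29).
Square roots of 28 mod 29: 12 and 17 (since 12² = 144 ≡ 28).

12, 17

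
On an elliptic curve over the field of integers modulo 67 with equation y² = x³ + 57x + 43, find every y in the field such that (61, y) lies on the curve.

17, 50

x³ + 57x + 43 = 230501 ≡ 21 (mod 67).
Square roots of 21 mod 67: 17 and 50 (since 17² = 289 ≡ 21).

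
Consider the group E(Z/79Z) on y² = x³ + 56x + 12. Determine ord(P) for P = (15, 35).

9

2P: tangent at (15, 35): λ = (3·15² + 56)/(2·35) ≡ 20/70. 70⁻¹ ≡ 35 (mod 79), so λ ≡ 20·35 ≡ 68.
  x = λ² - 15 - 15 = 4624 - 30 ≡ 12; y = λ·(15 - 12) - 35 ≡ 11. → (12, 11)
3P: (12, 11) + (15, 35). λ = (35 - 11)/(15 - 12) ≡ 24/3 mod 79. 3⁻¹ ≡ 53 (mod 79), so λ ≡ 8.
  x = λ² - 12 - 15 = 64 - 27 ≡ 37; y = λ·(12 - 37) - 11 ≡ 26. → (37, 26)
4P: (37, 26) + (15, 35). λ = (35 - 26)/(15 - 37) ≡ 9/57 mod 79. 57⁻¹ ≡ 61 (mod 79) since 57·61 = 3477 ≡ 1, so λ ≡ 75.
  x = λ² - 37 - 15 = 5625 - 52 ≡ 43; y = λ·(37 - 43) - 26 ≡ 77. → (43, 77)
5P: (43, 77) + (15, 35). λ = (35 - 77)/(15 - 43) ≡ 37/51 mod 79. 51⁻¹ ≡ 31 (mod 79), so λ ≡ 41.
  x = λ² - 43 - 15 = 1681 - 58 ≡ 43; y = λ·(43 - 43) - 77 ≡ 2. → (43, 2)
6P: (43, 2) + (15, 35). λ = (35 - 2)/(15 - 43) ≡ 33/51 mod 79. 51⁻¹ ≡ 31 (mod 79), so λ ≡ 75.
  x = λ² - 43 - 15 = 5625 - 58 ≡ 37; y = λ·(43 - 37) - 2 ≡ 53. → (37, 53)
7P: (37, 53) + (15, 35). λ = (35 - 53)/(15 - 37) ≡ 61/57 mod 79. 57⁻¹ ≡ 61 (mod 79) since 57·61 = 3477 ≡ 1, so λ ≡ 8.
  x = λ² - 37 - 15 = 64 - 52 ≡ 12; y = λ·(37 - 12) - 53 ≡ 68. → (12, 68)
8P: (12, 68) + (15, 35). λ = (35 - 68)/(15 - 12) ≡ 46/3 mod 79. 3⁻¹ ≡ 53 (mod 79), so λ ≡ 68.
  x = λ² - 12 - 15 = 4624 - 27 ≡ 15; y = λ·(12 - 15) - 68 ≡ 44. → (15, 44)
9P: (15, 44) + (15, 35): same x and y₁ ≡ -y₂, so the sum is O.
9P = O, so the order is 9.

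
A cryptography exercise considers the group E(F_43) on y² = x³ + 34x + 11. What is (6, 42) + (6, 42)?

tangent at (6, 42): λ = (3·6² + 34)/(2·42) ≡ 13/41. 41⁻¹ ≡ 21 (mod 43), so λ ≡ 13·21 ≡ 15.
  x = λ² - 6 - 6 = 225 - 12 ≡ 41; y = λ·(6 - 41) - 42 ≡ 35. → (41, 35)

(41, 35)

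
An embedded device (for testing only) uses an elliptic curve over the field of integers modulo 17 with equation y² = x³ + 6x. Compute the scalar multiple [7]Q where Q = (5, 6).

Repeated addition: build up to 7Q.
2Q: tangent at (5, 6): λ = (3·5² + 6)/(2·6) ≡ 13/12. 12⁻¹ ≡ 10 (mod 17), so λ ≡ 13·10 ≡ 11.
  x = λ² - 5 - 5 = 121 - 10 ≡ 9; y = λ·(5 - 9) - 6 ≡ 1. → (9, 1)
3Q: (9, 1) + (5, 6). λ = (6 - 1)/(5 - 9) ≡ 5/13 mod 17. 13⁻¹ ≡ 4 (mod 17) since 13·4 = 52 ≡ 1, so λ ≡ 3.
  x = λ² - 9 - 5 = 9 - 14 ≡ 12; y = λ·(9 - 12) - 1 ≡ 7. → (12, 7)
4Q: (12, 7) + (5, 6). λ = (6 - 7)/(5 - 12) ≡ 16/10 mod 17. 10⁻¹ ≡ 12 (mod 17), so λ ≡ 5.
  x = λ² - 12 - 5 = 25 - 17 ≡ 8; y = λ·(12 - 8) - 7 ≡ 13. → (8, 13)
5Q: (8, 13) + (5, 6). λ = (6 - 13)/(5 - 8) ≡ 10/14 mod 17. 14⁻¹ ≡ 11 (mod 17) since 14·11 = 154 ≡ 1, so λ ≡ 8.
  x = λ² - 8 - 5 = 64 - 13 ≡ 0; y = λ·(8 - 0) - 13 ≡ 0. → (0, 0)
6Q: (0, 0) + (5, 6). λ = (6 - 0)/(5 - 0) ≡ 6/5 mod 17. 5⁻¹ ≡ 7 (mod 17), so λ ≡ 8.
  x = λ² - 0 - 5 = 64 - 5 ≡ 8; y = λ·(0 - 8) - 0 ≡ 4. → (8, 4)
7Q: (8, 4) + (5, 6). λ = (6 - 4)/(5 - 8) ≡ 2/14 mod 17. 14⁻¹ ≡ 11 (mod 17), so λ ≡ 5.
  x = λ² - 8 - 5 = 25 - 13 ≡ 12; y = λ·(8 - 12) - 4 ≡ 10. → (12, 10)

(12, 10)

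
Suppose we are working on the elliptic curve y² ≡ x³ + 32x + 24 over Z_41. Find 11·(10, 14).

Write G = (10, 14).
Repeated addition: build up to 11G.
2G: tangent at (10, 14): λ = (3·10² + 32)/(2·14) ≡ 4/28. 28⁻¹ ≡ 22 (mod 41) since 28·22 = 616 ≡ 1, so λ ≡ 4·22 ≡ 6.
  x = λ² - 10 - 10 = 36 - 20 ≡ 16; y = λ·(10 - 16) - 14 ≡ 32. → (16, 32)
3G: (16, 32) + (10, 14). λ = (14 - 32)/(10 - 16) ≡ 23/35 mod 41. 35⁻¹ ≡ 34 (mod 41), so λ ≡ 3.
  x = λ² - 16 - 10 = 9 - 26 ≡ 24; y = λ·(16 - 24) - 32 ≡ 26. → (24, 26)
4G: (24, 26) + (10, 14). λ = (14 - 26)/(10 - 24) ≡ 29/27 mod 41. 27⁻¹ ≡ 38 (mod 41) since 27·38 = 1026 ≡ 1, so λ ≡ 36.
  x = λ² - 24 - 10 = 1296 - 34 ≡ 32; y = λ·(24 - 32) - 26 ≡ 14. → (32, 14)
5G: (32, 14) + (10, 14). λ = (14 - 14)/(10 - 32) ≡ 0/19 mod 41. 19⁻¹ ≡ 13 (mod 41), so λ ≡ 0.
  x = λ² - 32 - 10 = 0 - 42 ≡ 40; y = λ·(32 - 40) - 14 ≡ 27. → (40, 27)
6G: (40, 27) + (10, 14). λ = (14 - 27)/(10 - 40) ≡ 28/11 mod 41. 11⁻¹ ≡ 15 (mod 41) since 11·15 = 165 ≡ 1, so λ ≡ 10.
  x = λ² - 40 - 10 = 100 - 50 ≡ 9; y = λ·(40 - 9) - 27 ≡ 37. → (9, 37)
7G: (9, 37) + (10, 14). λ = (14 - 37)/(10 - 9) ≡ 18/1 mod 41. 1⁻¹ ≡ 1 (mod 41) since 1·1 = 1 ≡ 1, so λ ≡ 18.
  x = λ² - 9 - 10 = 324 - 19 ≡ 18; y = λ·(9 - 18) - 37 ≡ 6. → (18, 6)
8G: (18, 6) + (10, 14). λ = (14 - 6)/(10 - 18) ≡ 8/33 mod 41. 33⁻¹ ≡ 5 (mod 41), so λ ≡ 40.
  x = λ² - 18 - 10 = 1600 - 28 ≡ 14; y = λ·(18 - 14) - 6 ≡ 31. → (14, 31)
9G: (14, 31) + (10, 14). λ = (14 - 31)/(10 - 14) ≡ 24/37 mod 41. 37⁻¹ ≡ 10 (mod 41) since 37·10 = 370 ≡ 1, so λ ≡ 35.
  x = λ² - 14 - 10 = 1225 - 24 ≡ 12; y = λ·(14 - 12) - 31 ≡ 39. → (12, 39)
10G: (12, 39) + (10, 14). λ = (14 - 39)/(10 - 12) ≡ 16/39 mod 41. 39⁻¹ ≡ 20 (mod 41) since 39·20 = 780 ≡ 1, so λ ≡ 33.
  x = λ² - 12 - 10 = 1089 - 22 ≡ 1; y = λ·(12 - 1) - 39 ≡ 37. → (1, 37)
11G: (1, 37) + (10, 14). λ = (14 - 37)/(10 - 1) ≡ 18/9 mod 41. 9⁻¹ ≡ 32 (mod 41), so λ ≡ 2.
  x = λ² - 1 - 10 = 4 - 11 ≡ 34; y = λ·(1 - 34) - 37 ≡ 20. → (34, 20)

(34, 20)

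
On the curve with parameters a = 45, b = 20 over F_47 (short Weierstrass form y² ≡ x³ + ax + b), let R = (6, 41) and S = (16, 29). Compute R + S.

(2, 20)

(6, 41) + (16, 29). λ = (29 - 41)/(16 - 6) ≡ 35/10 mod 47. 10⁻¹ ≡ 33 (mod 47), so λ ≡ 27.
  x = λ² - 6 - 16 = 729 - 22 ≡ 2; y = λ·(6 - 2) - 41 ≡ 20. → (2, 20)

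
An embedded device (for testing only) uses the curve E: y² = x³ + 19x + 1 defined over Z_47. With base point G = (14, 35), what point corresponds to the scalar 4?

(11, 32)

Repeated addition: build up to 4G.
2G: tangent at (14, 35): λ = (3·14² + 19)/(2·35) ≡ 43/23. 23⁻¹ ≡ 45 (mod 47) since 23·45 = 1035 ≡ 1, so λ ≡ 43·45 ≡ 8.
  x = λ² - 14 - 14 = 64 - 28 ≡ 36; y = λ·(14 - 36) - 35 ≡ 24. → (36, 24)
3G: (36, 24) + (14, 35). λ = (35 - 24)/(14 - 36) ≡ 11/25 mod 47. 25⁻¹ ≡ 32 (mod 47) since 25·32 = 800 ≡ 1, so λ ≡ 23.
  x = λ² - 36 - 14 = 529 - 50 ≡ 9; y = λ·(36 - 9) - 24 ≡ 33. → (9, 33)
4G: (9, 33) + (14, 35). λ = (35 - 33)/(14 - 9) ≡ 2/5 mod 47. 5⁻¹ ≡ 19 (mod 47), so λ ≡ 38.
  x = λ² - 9 - 14 = 1444 - 23 ≡ 11; y = λ·(9 - 11) - 33 ≡ 32. → (11, 32)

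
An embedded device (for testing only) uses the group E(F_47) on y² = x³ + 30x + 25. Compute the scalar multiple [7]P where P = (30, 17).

(10, 3)

Double-and-add on 7 = (111)₂. Start with P = (30, 17) for the leading 1-bit.
double: tangent at (30, 17): λ = (3·30² + 30)/(2·17) ≡ 4/34. 34⁻¹ ≡ 18 (mod 47), so λ ≡ 4·18 ≡ 25.
  x = λ² - 30 - 30 = 625 - 60 ≡ 1; y = λ·(30 - 1) - 17 ≡ 3. → (1, 3)
add P: (1, 3) + (30, 17). λ = (17 - 3)/(30 - 1) ≡ 14/29 mod 47. 29⁻¹ ≡ 13 (mod 47) since 29·13 = 377 ≡ 1, so λ ≡ 41.
  x = λ² - 1 - 30 = 1681 - 31 ≡ 5; y = λ·(1 - 5) - 3 ≡ 21. → (5, 21)
double: tangent at (5, 21): λ = (3·5² + 30)/(2·21) ≡ 11/42. 42⁻¹ ≡ 28 (mod 47), so λ ≡ 11·28 ≡ 26.
  x = λ² - 5 - 5 = 676 - 10 ≡ 8; y = λ·(5 - 8) - 21 ≡ 42. → (8, 42)
add P: (8, 42) + (30, 17). λ = (17 - 42)/(30 - 8) ≡ 22/22 mod 47. 22⁻¹ ≡ 15 (mod 47) since 22·15 = 330 ≡ 1, so λ ≡ 1.
  x = λ² - 8 - 30 = 1 - 38 ≡ 10; y = λ·(8 - 10) - 42 ≡ 3. → (10, 3)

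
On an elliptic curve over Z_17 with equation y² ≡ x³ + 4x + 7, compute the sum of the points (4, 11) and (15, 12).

(7, 15)

(4, 11) + (15, 12). λ = (12 - 11)/(15 - 4) ≡ 1/11 mod 17. 11⁻¹ ≡ 14 (mod 17), so λ ≡ 14.
  x = λ² - 4 - 15 = 196 - 19 ≡ 7; y = λ·(4 - 7) - 11 ≡ 15. → (7, 15)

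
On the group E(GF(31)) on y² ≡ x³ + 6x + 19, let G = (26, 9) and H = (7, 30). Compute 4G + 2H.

First 4G:
Repeated addition: build up to 4G.
2G: tangent at (26, 9): λ = (3·26² + 6)/(2·9) ≡ 19/18. 18⁻¹ ≡ 19 (mod 31) since 18·19 = 342 ≡ 1, so λ ≡ 19·19 ≡ 20.
  x = λ² - 26 - 26 = 400 - 52 ≡ 7; y = λ·(26 - 7) - 9 ≡ 30. → (7, 30)
3G: (7, 30) + (26, 9). λ = (9 - 30)/(26 - 7) ≡ 10/19 mod 31. 19⁻¹ ≡ 18 (mod 31), so λ ≡ 25.
  x = λ² - 7 - 26 = 625 - 33 ≡ 3; y = λ·(7 - 3) - 30 ≡ 8. → (3, 8)
4G: (3, 8) + (26, 9). λ = (9 - 8)/(26 - 3) ≡ 1/23 mod 31. 23⁻¹ ≡ 27 (mod 31), so λ ≡ 27.
  x = λ² - 3 - 26 = 729 - 29 ≡ 18; y = λ·(3 - 18) - 8 ≡ 21. → (18, 21)
4G = (18, 21).
Next 2H:
Repeated addition: build up to 2H.
2H: tangent at (7, 30): λ = (3·7² + 6)/(2·30) ≡ 29/29. 29⁻¹ ≡ 15 (mod 31) since 29·15 = 435 ≡ 1, so λ ≡ 29·15 ≡ 1.
  x = λ² - 7 - 7 = 1 - 14 ≡ 18; y = λ·(7 - 18) - 30 ≡ 21. → (18, 21)
2H = (18, 21).
Finally 4G + 2H:
tangent at (18, 21): λ = (3·18² + 6)/(2·21) ≡ 17/11. 11⁻¹ ≡ 17 (mod 31), so λ ≡ 17·17 ≡ 10.
  x = λ² - 18 - 18 = 100 - 36 ≡ 2; y = λ·(18 - 2) - 21 ≡ 15. → (2, 15)

(2, 15)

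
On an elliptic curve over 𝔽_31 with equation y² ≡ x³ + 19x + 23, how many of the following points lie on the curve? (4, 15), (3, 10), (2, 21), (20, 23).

(4, 15): 15² ≡ 8, rhs ≡ 8 → on.
(3, 10): 10² ≡ 7, rhs ≡ 14 → off.
(2, 21): 21² ≡ 7, rhs ≡ 7 → on.
(20, 23): 23² ≡ 2, rhs ≡ 2 → on.

3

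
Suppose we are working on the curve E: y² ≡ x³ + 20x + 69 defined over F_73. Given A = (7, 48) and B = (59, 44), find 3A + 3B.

(45, 25)

First 3A:
Repeated addition: build up to 3A.
2A: tangent at (7, 48): λ = (3·7² + 20)/(2·48) ≡ 21/23. 23⁻¹ ≡ 54 (mod 73) since 23·54 = 1242 ≡ 1, so λ ≡ 21·54 ≡ 39.
  x = λ² - 7 - 7 = 1521 - 14 ≡ 47; y = λ·(7 - 47) - 48 ≡ 71. → (47, 71)
3A: (47, 71) + (7, 48). λ = (48 - 71)/(7 - 47) ≡ 50/33 mod 73. 33⁻¹ ≡ 31 (mod 73), so λ ≡ 17.
  x = λ² - 47 - 7 = 289 - 54 ≡ 16; y = λ·(47 - 16) - 71 ≡ 18. → (16, 18)
3A = (16, 18).
Next 3B:
Repeated addition: build up to 3B.
2B: tangent at (59, 44): λ = (3·59² + 20)/(2·44) ≡ 24/15. 15⁻¹ ≡ 39 (mod 73) since 15·39 = 585 ≡ 1, so λ ≡ 24·39 ≡ 60.
  x = λ² - 59 - 59 = 3600 - 118 ≡ 51; y = λ·(59 - 51) - 44 ≡ 71. → (51, 71)
3B: (51, 71) + (59, 44). λ = (44 - 71)/(59 - 51) ≡ 46/8 mod 73. 8⁻¹ ≡ 64 (mod 73) since 8·64 = 512 ≡ 1, so λ ≡ 24.
  x = λ² - 51 - 59 = 576 - 110 ≡ 28; y = λ·(51 - 28) - 71 ≡ 43. → (28, 43)
3B = (28, 43).
Finally 3A + 3B:
(16, 18) + (28, 43). λ = (43 - 18)/(28 - 16) ≡ 25/12 mod 73. 12⁻¹ ≡ 67 (mod 73), so λ ≡ 69.
  x = λ² - 16 - 28 = 4761 - 44 ≡ 45; y = λ·(16 - 45) - 18 ≡ 25. → (45, 25)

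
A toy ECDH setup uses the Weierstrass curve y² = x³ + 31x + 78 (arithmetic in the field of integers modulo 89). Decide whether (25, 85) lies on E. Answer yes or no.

no

y² = 85² ≡ 16; x³ + 31x + 78 = 16478 ≡ 13 (mod 89). 16 ≠ 13.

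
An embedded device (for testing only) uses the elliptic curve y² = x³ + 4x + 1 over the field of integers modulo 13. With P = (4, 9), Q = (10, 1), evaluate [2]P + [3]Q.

(3, 12)

First 2P:
Repeated addition: build up to 2P.
2P: tangent at (4, 9): λ = (3·4² + 4)/(2·9) ≡ 0/5. 5⁻¹ ≡ 8 (mod 13), so λ ≡ 0·8 ≡ 0.
  x = λ² - 4 - 4 = 0 - 8 ≡ 5; y = λ·(4 - 5) - 9 ≡ 4. → (5, 4)
2P = (5, 4).
Next 3Q:
Repeated addition: build up to 3Q.
2Q: tangent at (10, 1): λ = (3·10² + 4)/(2·1) ≡ 5/2. 2⁻¹ ≡ 7 (mod 13), so λ ≡ 5·7 ≡ 9.
  x = λ² - 10 - 10 = 81 - 20 ≡ 9; y = λ·(10 - 9) - 1 ≡ 8. → (9, 8)
3Q: (9, 8) + (10, 1). λ = (1 - 8)/(10 - 9) ≡ 6/1 mod 13. 1⁻¹ ≡ 1 (mod 13), so λ ≡ 6.
  x = λ² - 9 - 10 = 36 - 19 ≡ 4; y = λ·(9 - 4) - 8 ≡ 9. → (4, 9)
3Q = (4, 9).
Finally 2P + 3Q:
(5, 4) + (4, 9). λ = (9 - 4)/(4 - 5) ≡ 5/12 mod 13. 12⁻¹ ≡ 12 (mod 13), so λ ≡ 8.
  x = λ² - 5 - 4 = 64 - 9 ≡ 3; y = λ·(5 - 3) - 4 ≡ 12. → (3, 12)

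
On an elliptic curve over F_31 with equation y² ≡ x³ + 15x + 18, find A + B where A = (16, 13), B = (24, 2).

(16, 13) + (24, 2). λ = (2 - 13)/(24 - 16) ≡ 20/8 mod 31. 8⁻¹ ≡ 4 (mod 31), so λ ≡ 18.
  x = λ² - 16 - 24 = 324 - 40 ≡ 5; y = λ·(16 - 5) - 13 ≡ 30. → (5, 30)

(5, 30)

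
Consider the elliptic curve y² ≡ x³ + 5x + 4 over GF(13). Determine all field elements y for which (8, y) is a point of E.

6, 7

x³ + 5x + 4 = 556 ≡ 10 (mod 13).
Square roots of 10 mod 13: 6 and 7 (since 6² = 36 ≡ 10).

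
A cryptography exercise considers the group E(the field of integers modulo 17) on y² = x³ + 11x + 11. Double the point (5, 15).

(6, 15)

tangent at (5, 15): λ = (3·5² + 11)/(2·15) ≡ 1/13. 13⁻¹ ≡ 4 (mod 17) since 13·4 = 52 ≡ 1, so λ ≡ 1·4 ≡ 4.
  x = λ² - 5 - 5 = 16 - 10 ≡ 6; y = λ·(5 - 6) - 15 ≡ 15. → (6, 15)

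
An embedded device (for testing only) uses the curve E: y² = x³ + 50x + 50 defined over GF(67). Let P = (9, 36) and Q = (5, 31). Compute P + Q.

(9, 36) + (5, 31). λ = (31 - 36)/(5 - 9) ≡ 62/63 mod 67. 63⁻¹ ≡ 50 (mod 67) since 63·50 = 3150 ≡ 1, so λ ≡ 18.
  x = λ² - 9 - 5 = 324 - 14 ≡ 42; y = λ·(9 - 42) - 36 ≡ 40. → (42, 40)

(42, 40)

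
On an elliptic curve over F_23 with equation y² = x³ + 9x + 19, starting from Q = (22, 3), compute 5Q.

Repeated addition: build up to 5Q.
2Q: tangent at (22, 3): λ = (3·22² + 9)/(2·3) ≡ 12/6. 6⁻¹ ≡ 4 (mod 23) since 6·4 = 24 ≡ 1, so λ ≡ 12·4 ≡ 2.
  x = λ² - 22 - 22 = 4 - 44 ≡ 6; y = λ·(22 - 6) - 3 ≡ 6. → (6, 6)
3Q: (6, 6) + (22, 3). λ = (3 - 6)/(22 - 6) ≡ 20/16 mod 23. 16⁻¹ ≡ 13 (mod 23), so λ ≡ 7.
  x = λ² - 6 - 22 = 49 - 28 ≡ 21; y = λ·(6 - 21) - 6 ≡ 4. → (21, 4)
4Q: (21, 4) + (22, 3). λ = (3 - 4)/(22 - 21) ≡ 22/1 mod 23. 1⁻¹ ≡ 1 (mod 23), so λ ≡ 22.
  x = λ² - 21 - 22 = 484 - 43 ≡ 4; y = λ·(21 - 4) - 4 ≡ 2. → (4, 2)
5Q: (4, 2) + (22, 3). λ = (3 - 2)/(22 - 4) ≡ 1/18 mod 23. 18⁻¹ ≡ 9 (mod 23) since 18·9 = 162 ≡ 1, so λ ≡ 9.
  x = λ² - 4 - 22 = 81 - 26 ≡ 9; y = λ·(4 - 9) - 2 ≡ 22. → (9, 22)

(9, 22)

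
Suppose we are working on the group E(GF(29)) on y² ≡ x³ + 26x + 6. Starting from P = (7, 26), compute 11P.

Double-and-add on 11 = (1011)₂. Start with P = (7, 26) for the leading 1-bit.
double: tangent at (7, 26): λ = (3·7² + 26)/(2·26) ≡ 28/23. 23⁻¹ ≡ 24 (mod 29) since 23·24 = 552 ≡ 1, so λ ≡ 28·24 ≡ 5.
  x = λ² - 7 - 7 = 25 - 14 ≡ 11; y = λ·(7 - 11) - 26 ≡ 12. → (11, 12)
double: tangent at (11, 12): λ = (3·11² + 26)/(2·12) ≡ 12/24. 24⁻¹ ≡ 23 (mod 29), so λ ≡ 12·23 ≡ 15.
  x = λ² - 11 - 11 = 225 - 22 ≡ 0; y = λ·(11 - 0) - 12 ≡ 8. → (0, 8)
add P: (0, 8) + (7, 26). λ = (26 - 8)/(7 - 0) ≡ 18/7 mod 29. 7⁻¹ ≡ 25 (mod 29), so λ ≡ 15.
  x = λ² - 0 - 7 = 225 - 7 ≡ 15; y = λ·(0 - 15) - 8 ≡ 28. → (15, 28)
double: tangent at (15, 28): λ = (3·15² + 26)/(2·28) ≡ 5/27. 27⁻¹ ≡ 14 (mod 29), so λ ≡ 5·14 ≡ 12.
  x = λ² - 15 - 15 = 144 - 30 ≡ 27; y = λ·(15 - 27) - 28 ≡ 2. → (27, 2)
add P: (27, 2) + (7, 26). λ = (26 - 2)/(7 - 27) ≡ 24/9 mod 29. 9⁻¹ ≡ 13 (mod 29), so λ ≡ 22.
  x = λ² - 27 - 7 = 484 - 34 ≡ 15; y = λ·(27 - 15) - 2 ≡ 1. → (15, 1)

(15, 1)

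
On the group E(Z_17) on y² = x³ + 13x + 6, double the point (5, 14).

(3, 2)

tangent at (5, 14): λ = (3·5² + 13)/(2·14) ≡ 3/11. 11⁻¹ ≡ 14 (mod 17), so λ ≡ 3·14 ≡ 8.
  x = λ² - 5 - 5 = 64 - 10 ≡ 3; y = λ·(5 - 3) - 14 ≡ 2. → (3, 2)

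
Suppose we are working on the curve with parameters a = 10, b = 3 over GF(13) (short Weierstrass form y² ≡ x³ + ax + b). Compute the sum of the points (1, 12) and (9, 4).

(4, 4)

(1, 12) + (9, 4). λ = (4 - 12)/(9 - 1) ≡ 5/8 mod 13. 8⁻¹ ≡ 5 (mod 13), so λ ≡ 12.
  x = λ² - 1 - 9 = 144 - 10 ≡ 4; y = λ·(1 - 4) - 12 ≡ 4. → (4, 4)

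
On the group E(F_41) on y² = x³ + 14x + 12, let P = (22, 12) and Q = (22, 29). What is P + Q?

The two points share x = 22 and their y-coordinates satisfy 12 + 29 ≡ 0 (mod 41), so they are inverses. Their sum is ∞.

O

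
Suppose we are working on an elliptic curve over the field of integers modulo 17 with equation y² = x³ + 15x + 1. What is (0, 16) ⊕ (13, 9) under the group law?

(6, 16)

(0, 16) + (13, 9). λ = (9 - 16)/(13 - 0) ≡ 10/13 mod 17. 13⁻¹ ≡ 4 (mod 17), so λ ≡ 6.
  x = λ² - 0 - 13 = 36 - 13 ≡ 6; y = λ·(0 - 6) - 16 ≡ 16. → (6, 16)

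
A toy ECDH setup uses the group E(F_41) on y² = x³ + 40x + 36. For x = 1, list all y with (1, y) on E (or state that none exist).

6, 35

x³ + 40x + 36 = 77 ≡ 36 (mod 41).
Square roots of 36 mod 41: 6 and 35 (since 6² = 36 ≡ 36).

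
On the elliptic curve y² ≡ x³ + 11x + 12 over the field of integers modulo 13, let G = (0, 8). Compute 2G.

(12, 0)

tangent at (0, 8): λ = (3·0² + 11)/(2·8) ≡ 11/3. 3⁻¹ ≡ 9 (mod 13), so λ ≡ 11·9 ≡ 8.
  x = λ² - 0 - 0 = 64 - 0 ≡ 12; y = λ·(0 - 12) - 8 ≡ 0. → (12, 0)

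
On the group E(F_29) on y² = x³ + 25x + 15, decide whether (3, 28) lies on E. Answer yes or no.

y² = 28² ≡ 1; x³ + 25x + 15 = 117 ≡ 1 (mod 29). 1 = 1.

yes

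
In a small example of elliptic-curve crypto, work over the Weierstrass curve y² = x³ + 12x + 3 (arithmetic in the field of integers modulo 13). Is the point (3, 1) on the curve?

y² = 1² ≡ 1; x³ + 12x + 3 = 66 ≡ 1 (mod 13). 1 = 1.

yes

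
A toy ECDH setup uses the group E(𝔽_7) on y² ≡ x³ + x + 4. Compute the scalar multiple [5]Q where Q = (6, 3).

Double-and-add on 5 = (101)₂. Start with Q = (6, 3) for the leading 1-bit.
double: tangent at (6, 3): λ = (3·6² + 1)/(2·3) ≡ 4/6. 6⁻¹ ≡ 6 (mod 7), so λ ≡ 4·6 ≡ 3.
  x = λ² - 6 - 6 = 9 - 12 ≡ 4; y = λ·(6 - 4) - 3 ≡ 3. → (4, 3)
double: tangent at (4, 3): λ = (3·4² + 1)/(2·3) ≡ 0/6. 6⁻¹ ≡ 6 (mod 7), so λ ≡ 0·6 ≡ 0.
  x = λ² - 4 - 4 = 0 - 8 ≡ 6; y = λ·(4 - 6) - 3 ≡ 4. → (6, 4)
add Q: (6, 4) + (6, 3): same x and y₁ ≡ -y₂, so the sum is ∞.

O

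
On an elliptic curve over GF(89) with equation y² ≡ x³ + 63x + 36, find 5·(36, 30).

Write G = (36, 30).
Repeated addition: build up to 5G.
2G: tangent at (36, 30): λ = (3·36² + 63)/(2·30) ≡ 35/60. 60⁻¹ ≡ 46 (mod 89) since 60·46 = 2760 ≡ 1, so λ ≡ 35·46 ≡ 8.
  x = λ² - 36 - 36 = 64 - 72 ≡ 81; y = λ·(36 - 81) - 30 ≡ 55. → (81, 55)
3G: (81, 55) + (36, 30). λ = (30 - 55)/(36 - 81) ≡ 64/44 mod 89. 44⁻¹ ≡ 87 (mod 89) since 44·87 = 3828 ≡ 1, so λ ≡ 50.
  x = λ² - 81 - 36 = 2500 - 117 ≡ 69; y = λ·(81 - 69) - 55 ≡ 11. → (69, 11)
4G: (69, 11) + (36, 30). λ = (30 - 11)/(36 - 69) ≡ 19/56 mod 89. 56⁻¹ ≡ 62 (mod 89) since 56·62 = 3472 ≡ 1, so λ ≡ 21.
  x = λ² - 69 - 36 = 441 - 105 ≡ 69; y = λ·(69 - 69) - 11 ≡ 78. → (69, 78)
5G: (69, 78) + (36, 30). λ = (30 - 78)/(36 - 69) ≡ 41/56 mod 89. 56⁻¹ ≡ 62 (mod 89), so λ ≡ 50.
  x = λ² - 69 - 36 = 2500 - 105 ≡ 81; y = λ·(69 - 81) - 78 ≡ 34. → (81, 34)

(81, 34)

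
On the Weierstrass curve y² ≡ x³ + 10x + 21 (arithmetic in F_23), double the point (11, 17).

(9, 9)

tangent at (11, 17): λ = (3·11² + 10)/(2·17) ≡ 5/11. 11⁻¹ ≡ 21 (mod 23), so λ ≡ 5·21 ≡ 13.
  x = λ² - 11 - 11 = 169 - 22 ≡ 9; y = λ·(11 - 9) - 17 ≡ 9. → (9, 9)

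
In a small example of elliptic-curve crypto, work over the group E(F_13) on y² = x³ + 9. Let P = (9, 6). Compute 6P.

Double-and-add on 6 = (110)₂. Start with P = (9, 6) for the leading 1-bit.
double: tangent at (9, 6): λ = (3·9² + 0)/(2·6) ≡ 9/12. 12⁻¹ ≡ 12 (mod 13), so λ ≡ 9·12 ≡ 4.
  x = λ² - 9 - 9 = 16 - 18 ≡ 11; y = λ·(9 - 11) - 6 ≡ 12. → (11, 12)
add P: (11, 12) + (9, 6). λ = (6 - 12)/(9 - 11) ≡ 7/11 mod 13. 11⁻¹ ≡ 6 (mod 13), so λ ≡ 3.
  x = λ² - 11 - 9 = 9 - 20 ≡ 2; y = λ·(11 - 2) - 12 ≡ 2. → (2, 2)
double: tangent at (2, 2): λ = (3·2² + 0)/(2·2) ≡ 12/4. 4⁻¹ ≡ 10 (mod 13) since 4·10 = 40 ≡ 1, so λ ≡ 12·10 ≡ 3.
  x = λ² - 2 - 2 = 9 - 4 ≡ 5; y = λ·(2 - 5) - 2 ≡ 2. → (5, 2)

(5, 2)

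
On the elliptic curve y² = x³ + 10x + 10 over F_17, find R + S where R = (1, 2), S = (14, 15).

(1, 2) + (14, 15). λ = (15 - 2)/(14 - 1) ≡ 13/13 mod 17. 13⁻¹ ≡ 4 (mod 17), so λ ≡ 1.
  x = λ² - 1 - 14 = 1 - 15 ≡ 3; y = λ·(1 - 3) - 2 ≡ 13. → (3, 13)

(3, 13)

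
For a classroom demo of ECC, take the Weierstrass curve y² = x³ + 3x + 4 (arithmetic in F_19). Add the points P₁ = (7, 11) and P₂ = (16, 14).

(7, 11) + (16, 14). λ = (14 - 11)/(16 - 7) ≡ 3/9 mod 19. 9⁻¹ ≡ 17 (mod 19), so λ ≡ 13.
  x = λ² - 7 - 16 = 169 - 23 ≡ 13; y = λ·(7 - 13) - 11 ≡ 6. → (13, 6)

(13, 6)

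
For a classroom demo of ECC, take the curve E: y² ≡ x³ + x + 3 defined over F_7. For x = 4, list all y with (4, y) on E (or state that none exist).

x³ + 1x + 3 = 71 ≡ 1 (mod 7).
Square roots of 1 mod 7: 1 and 6 (since 1² = 1 ≡ 1).

1, 6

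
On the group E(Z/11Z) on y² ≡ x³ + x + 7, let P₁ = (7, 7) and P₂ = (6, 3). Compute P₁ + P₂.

(3, 9)

(7, 7) + (6, 3). λ = (3 - 7)/(6 - 7) ≡ 7/10 mod 11. 10⁻¹ ≡ 10 (mod 11) since 10·10 = 100 ≡ 1, so λ ≡ 4.
  x = λ² - 7 - 6 = 16 - 13 ≡ 3; y = λ·(7 - 3) - 7 ≡ 9. → (3, 9)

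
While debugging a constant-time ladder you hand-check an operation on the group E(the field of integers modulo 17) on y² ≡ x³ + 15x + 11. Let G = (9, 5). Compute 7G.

Double-and-add on 7 = (111)₂. Start with G = (9, 5) for the leading 1-bit.
double: tangent at (9, 5): λ = (3·9² + 15)/(2·5) ≡ 3/10. 10⁻¹ ≡ 12 (mod 17) since 10·12 = 120 ≡ 1, so λ ≡ 3·12 ≡ 2.
  x = λ² - 9 - 9 = 4 - 18 ≡ 3; y = λ·(9 - 3) - 5 ≡ 7. → (3, 7)
add G: (3, 7) + (9, 5). λ = (5 - 7)/(9 - 3) ≡ 15/6 mod 17. 6⁻¹ ≡ 3 (mod 17) since 6·3 = 18 ≡ 1, so λ ≡ 11.
  x = λ² - 3 - 9 = 121 - 12 ≡ 7; y = λ·(3 - 7) - 7 ≡ 0. → (7, 0)
double: (7, 0) + (7, 0): same x and y₁ ≡ -y₂, so the sum is ∞.
add G: ∞ + (9, 5) = (9, 5) (identity).

(9, 5)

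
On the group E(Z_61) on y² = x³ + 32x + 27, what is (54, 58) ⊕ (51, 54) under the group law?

(12, 59)

(54, 58) + (51, 54). λ = (54 - 58)/(51 - 54) ≡ 57/58 mod 61. 58⁻¹ ≡ 20 (mod 61), so λ ≡ 42.
  x = λ² - 54 - 51 = 1764 - 105 ≡ 12; y = λ·(54 - 12) - 58 ≡ 59. → (12, 59)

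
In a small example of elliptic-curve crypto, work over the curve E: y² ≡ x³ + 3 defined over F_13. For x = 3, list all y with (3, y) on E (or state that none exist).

2, 11

x³ + 0x + 3 = 30 ≡ 4 (mod 13).
Square roots of 4 mod 13: 2 and 11 (since 2² = 4 ≡ 4).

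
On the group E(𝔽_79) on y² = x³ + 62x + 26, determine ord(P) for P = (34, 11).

3

2P: tangent at (34, 11): λ = (3·34² + 62)/(2·11) ≡ 54/22. 22⁻¹ ≡ 18 (mod 79), so λ ≡ 54·18 ≡ 24.
  x = λ² - 34 - 34 = 576 - 68 ≡ 34; y = λ·(34 - 34) - 11 ≡ 68. → (34, 68)
3P: (34, 68) + (34, 11): same x and y₁ ≡ -y₂, so the sum is O.
3P = O, so the order is 3.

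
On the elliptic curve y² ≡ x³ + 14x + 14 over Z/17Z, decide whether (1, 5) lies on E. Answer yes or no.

y² = 5² ≡ 8; x³ + 14x + 14 = 29 ≡ 12 (mod 17). 8 ≠ 12.

no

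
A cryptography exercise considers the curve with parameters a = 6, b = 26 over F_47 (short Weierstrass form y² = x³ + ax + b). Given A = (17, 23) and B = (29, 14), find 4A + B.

(29, 14)

First 4A:
Repeated addition: build up to 4A.
2A: tangent at (17, 23): λ = (3·17² + 6)/(2·23) ≡ 27/46. 46⁻¹ ≡ 46 (mod 47), so λ ≡ 27·46 ≡ 20.
  x = λ² - 17 - 17 = 400 - 34 ≡ 37; y = λ·(17 - 37) - 23 ≡ 0. → (37, 0)
3A: (37, 0) + (17, 23). λ = (23 - 0)/(17 - 37) ≡ 23/27 mod 47. 27⁻¹ ≡ 7 (mod 47), so λ ≡ 20.
  x = λ² - 37 - 17 = 400 - 54 ≡ 17; y = λ·(37 - 17) - 0 ≡ 24. → (17, 24)
4A: (17, 24) + (17, 23): same x and y₁ ≡ -y₂, so the sum is ∞.
4A = ∞.
Finally 4A + B:
∞ + (29, 14) = (29, 14) (identity).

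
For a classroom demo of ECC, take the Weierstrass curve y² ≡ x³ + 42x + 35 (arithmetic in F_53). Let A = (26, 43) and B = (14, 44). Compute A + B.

(26, 43) + (14, 44). λ = (44 - 43)/(14 - 26) ≡ 1/41 mod 53. 41⁻¹ ≡ 22 (mod 53) since 41·22 = 902 ≡ 1, so λ ≡ 22.
  x = λ² - 26 - 14 = 484 - 40 ≡ 20; y = λ·(26 - 20) - 43 ≡ 36. → (20, 36)

(20, 36)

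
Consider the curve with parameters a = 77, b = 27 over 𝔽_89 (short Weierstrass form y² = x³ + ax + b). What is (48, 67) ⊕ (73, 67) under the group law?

(48, 67) + (73, 67). λ = (67 - 67)/(73 - 48) ≡ 0/25 mod 89. 25⁻¹ ≡ 57 (mod 89), so λ ≡ 0.
  x = λ² - 48 - 73 = 0 - 121 ≡ 57; y = λ·(48 - 57) - 67 ≡ 22. → (57, 22)

(57, 22)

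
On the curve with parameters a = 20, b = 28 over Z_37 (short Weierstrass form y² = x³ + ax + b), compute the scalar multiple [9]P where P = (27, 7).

Repeated addition: build up to 9P.
2P: tangent at (27, 7): λ = (3·27² + 20)/(2·7) ≡ 24/14. 14⁻¹ ≡ 8 (mod 37) since 14·8 = 112 ≡ 1, so λ ≡ 24·8 ≡ 7.
  x = λ² - 27 - 27 = 49 - 54 ≡ 32; y = λ·(27 - 32) - 7 ≡ 32. → (32, 32)
3P: (32, 32) + (27, 7). λ = (7 - 32)/(27 - 32) ≡ 12/32 mod 37. 32⁻¹ ≡ 22 (mod 37), so λ ≡ 5.
  x = λ² - 32 - 27 = 25 - 59 ≡ 3; y = λ·(32 - 3) - 32 ≡ 2. → (3, 2)
4P: (3, 2) + (27, 7). λ = (7 - 2)/(27 - 3) ≡ 5/24 mod 37. 24⁻¹ ≡ 17 (mod 37) since 24·17 = 408 ≡ 1, so λ ≡ 11.
  x = λ² - 3 - 27 = 121 - 30 ≡ 17; y = λ·(3 - 17) - 2 ≡ 29. → (17, 29)
5P: (17, 29) + (27, 7). λ = (7 - 29)/(27 - 17) ≡ 15/10 mod 37. 10⁻¹ ≡ 26 (mod 37) since 10·26 = 260 ≡ 1, so λ ≡ 20.
  x = λ² - 17 - 27 = 400 - 44 ≡ 23; y = λ·(17 - 23) - 29 ≡ 36. → (23, 36)
6P: (23, 36) + (27, 7). λ = (7 - 36)/(27 - 23) ≡ 8/4 mod 37. 4⁻¹ ≡ 28 (mod 37), so λ ≡ 2.
  x = λ² - 23 - 27 = 4 - 50 ≡ 28; y = λ·(23 - 28) - 36 ≡ 28. → (28, 28)
7P: (28, 28) + (27, 7). λ = (7 - 28)/(27 - 28) ≡ 16/36 mod 37. 36⁻¹ ≡ 36 (mod 37) since 36·36 = 1296 ≡ 1, so λ ≡ 21.
  x = λ² - 28 - 27 = 441 - 55 ≡ 16; y = λ·(28 - 16) - 28 ≡ 2. → (16, 2)
8P: (16, 2) + (27, 7). λ = (7 - 2)/(27 - 16) ≡ 5/11 mod 37. 11⁻¹ ≡ 27 (mod 37), so λ ≡ 24.
  x = λ² - 16 - 27 = 576 - 43 ≡ 15; y = λ·(16 - 15) - 2 ≡ 22. → (15, 22)
9P: (15, 22) + (27, 7). λ = (7 - 22)/(27 - 15) ≡ 22/12 mod 37. 12⁻¹ ≡ 34 (mod 37), so λ ≡ 8.
  x = λ² - 15 - 27 = 64 - 42 ≡ 22; y = λ·(15 - 22) - 22 ≡ 33. → (22, 33)

(22, 33)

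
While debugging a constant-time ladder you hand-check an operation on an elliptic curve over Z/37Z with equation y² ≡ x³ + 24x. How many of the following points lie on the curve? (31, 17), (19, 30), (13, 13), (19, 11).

(31, 17): 17² ≡ 30, rhs ≡ 10 → off.
(19, 30): 30² ≡ 12, rhs ≡ 26 → off.
(13, 13): 13² ≡ 21, rhs ≡ 30 → off.
(19, 11): 11² ≡ 10, rhs ≡ 26 → off.

0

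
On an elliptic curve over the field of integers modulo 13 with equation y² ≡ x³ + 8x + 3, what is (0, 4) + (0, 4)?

(1, 8)

tangent at (0, 4): λ = (3·0² + 8)/(2·4) ≡ 8/8. 8⁻¹ ≡ 5 (mod 13), so λ ≡ 8·5 ≡ 1.
  x = λ² - 0 - 0 = 1 - 0 ≡ 1; y = λ·(0 - 1) - 4 ≡ 8. → (1, 8)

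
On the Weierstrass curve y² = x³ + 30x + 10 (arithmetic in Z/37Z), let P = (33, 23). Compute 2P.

(5, 10)

tangent at (33, 23): λ = (3·33² + 30)/(2·23) ≡ 4/9. 9⁻¹ ≡ 33 (mod 37) since 9·33 = 297 ≡ 1, so λ ≡ 4·33 ≡ 21.
  x = λ² - 33 - 33 = 441 - 66 ≡ 5; y = λ·(33 - 5) - 23 ≡ 10. → (5, 10)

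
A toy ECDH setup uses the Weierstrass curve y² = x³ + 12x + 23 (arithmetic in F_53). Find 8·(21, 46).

(36, 43)

Write P = (21, 46).
Double-and-add on 8 = (1000)₂. Start with P = (21, 46) for the leading 1-bit.
double: tangent at (21, 46): λ = (3·21² + 12)/(2·46) ≡ 10/39. 39⁻¹ ≡ 34 (mod 53) since 39·34 = 1326 ≡ 1, so λ ≡ 10·34 ≡ 22.
  x = λ² - 21 - 21 = 484 - 42 ≡ 18; y = λ·(21 - 18) - 46 ≡ 20. → (18, 20)
double: tangent at (18, 20): λ = (3·18² + 12)/(2·20) ≡ 30/40. 40⁻¹ ≡ 4 (mod 53), so λ ≡ 30·4 ≡ 14.
  x = λ² - 18 - 18 = 196 - 36 ≡ 1; y = λ·(18 - 1) - 20 ≡ 6. → (1, 6)
double: tangent at (1, 6): λ = (3·1² + 12)/(2·6) ≡ 15/12. 12⁻¹ ≡ 31 (mod 53) since 12·31 = 372 ≡ 1, so λ ≡ 15·31 ≡ 41.
  x = λ² - 1 - 1 = 1681 - 2 ≡ 36; y = λ·(1 - 36) - 6 ≡ 43. → (36, 43)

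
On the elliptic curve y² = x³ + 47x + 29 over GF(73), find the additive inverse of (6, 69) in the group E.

-(6, 69) = (6, -69 mod 73) = (6, 4).

(6, 4)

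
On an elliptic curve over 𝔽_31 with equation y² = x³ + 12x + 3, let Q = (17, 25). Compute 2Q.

(17, 6)

tangent at (17, 25): λ = (3·17² + 12)/(2·25) ≡ 11/19. 19⁻¹ ≡ 18 (mod 31), so λ ≡ 11·18 ≡ 12.
  x = λ² - 17 - 17 = 144 - 34 ≡ 17; y = λ·(17 - 17) - 25 ≡ 6. → (17, 6)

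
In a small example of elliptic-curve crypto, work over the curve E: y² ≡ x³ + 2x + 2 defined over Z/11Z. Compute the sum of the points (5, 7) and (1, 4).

(5, 7) + (1, 4). λ = (4 - 7)/(1 - 5) ≡ 8/7 mod 11. 7⁻¹ ≡ 8 (mod 11), so λ ≡ 9.
  x = λ² - 5 - 1 = 81 - 6 ≡ 9; y = λ·(5 - 9) - 7 ≡ 1. → (9, 1)

(9, 1)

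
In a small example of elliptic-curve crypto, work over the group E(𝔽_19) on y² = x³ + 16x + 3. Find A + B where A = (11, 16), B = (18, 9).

(11, 16) + (18, 9). λ = (9 - 16)/(18 - 11) ≡ 12/7 mod 19. 7⁻¹ ≡ 11 (mod 19) since 7·11 = 77 ≡ 1, so λ ≡ 18.
  x = λ² - 11 - 18 = 324 - 29 ≡ 10; y = λ·(11 - 10) - 16 ≡ 2. → (10, 2)

(10, 2)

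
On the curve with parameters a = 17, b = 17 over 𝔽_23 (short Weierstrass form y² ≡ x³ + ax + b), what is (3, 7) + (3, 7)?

(2, 6)

tangent at (3, 7): λ = (3·3² + 17)/(2·7) ≡ 21/14. 14⁻¹ ≡ 5 (mod 23), so λ ≡ 21·5 ≡ 13.
  x = λ² - 3 - 3 = 169 - 6 ≡ 2; y = λ·(3 - 2) - 7 ≡ 6. → (2, 6)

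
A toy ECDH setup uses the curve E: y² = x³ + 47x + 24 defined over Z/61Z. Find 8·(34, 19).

Write P = (34, 19).
Double-and-add on 8 = (1000)₂. Start with P = (34, 19) for the leading 1-bit.
double: tangent at (34, 19): λ = (3·34² + 47)/(2·19) ≡ 38/38. 38⁻¹ ≡ 53 (mod 61) since 38·53 = 2014 ≡ 1, so λ ≡ 38·53 ≡ 1.
  x = λ² - 34 - 34 = 1 - 68 ≡ 55; y = λ·(34 - 55) - 19 ≡ 21. → (55, 21)
double: tangent at (55, 21): λ = (3·55² + 47)/(2·21) ≡ 33/42. 42⁻¹ ≡ 16 (mod 61), so λ ≡ 33·16 ≡ 40.
  x = λ² - 55 - 55 = 1600 - 110 ≡ 26; y = λ·(55 - 26) - 21 ≡ 41. → (26, 41)
double: tangent at (26, 41): λ = (3·26² + 47)/(2·41) ≡ 1/21. 21⁻¹ ≡ 32 (mod 61), so λ ≡ 1·32 ≡ 32.
  x = λ² - 26 - 26 = 1024 - 52 ≡ 57; y = λ·(26 - 57) - 41 ≡ 4. → (57, 4)

(57, 4)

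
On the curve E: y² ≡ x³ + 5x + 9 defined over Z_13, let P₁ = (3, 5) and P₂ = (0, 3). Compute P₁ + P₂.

(9, 4)

(3, 5) + (0, 3). λ = (3 - 5)/(0 - 3) ≡ 11/10 mod 13. 10⁻¹ ≡ 4 (mod 13), so λ ≡ 5.
  x = λ² - 3 - 0 = 25 - 3 ≡ 9; y = λ·(3 - 9) - 5 ≡ 4. → (9, 4)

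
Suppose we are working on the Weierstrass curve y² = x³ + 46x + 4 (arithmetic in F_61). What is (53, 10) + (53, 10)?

tangent at (53, 10): λ = (3·53² + 46)/(2·10) ≡ 55/20. 20⁻¹ ≡ 58 (mod 61), so λ ≡ 55·58 ≡ 18.
  x = λ² - 53 - 53 = 324 - 106 ≡ 35; y = λ·(53 - 35) - 10 ≡ 9. → (35, 9)

(35, 9)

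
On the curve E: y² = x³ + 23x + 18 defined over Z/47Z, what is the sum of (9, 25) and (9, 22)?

O

The two points share x = 9 and their y-coordinates satisfy 25 + 22 ≡ 0 (mod 47), so they are inverses. Their sum is ∞.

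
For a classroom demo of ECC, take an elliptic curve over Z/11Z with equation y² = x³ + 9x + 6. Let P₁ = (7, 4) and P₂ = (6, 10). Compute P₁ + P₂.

(1, 4)

(7, 4) + (6, 10). λ = (10 - 4)/(6 - 7) ≡ 6/10 mod 11. 10⁻¹ ≡ 10 (mod 11), so λ ≡ 5.
  x = λ² - 7 - 6 = 25 - 13 ≡ 1; y = λ·(7 - 1) - 4 ≡ 4. → (1, 4)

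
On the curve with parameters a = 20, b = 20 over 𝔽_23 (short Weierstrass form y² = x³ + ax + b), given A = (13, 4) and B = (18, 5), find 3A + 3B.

(8, 18)

First 3A:
Repeated addition: build up to 3A.
2A: tangent at (13, 4): λ = (3·13² + 20)/(2·4) ≡ 21/8. 8⁻¹ ≡ 3 (mod 23), so λ ≡ 21·3 ≡ 17.
  x = λ² - 13 - 13 = 289 - 26 ≡ 10; y = λ·(13 - 10) - 4 ≡ 1. → (10, 1)
3A: (10, 1) + (13, 4). λ = (4 - 1)/(13 - 10) ≡ 3/3 mod 23. 3⁻¹ ≡ 8 (mod 23) since 3·8 = 24 ≡ 1, so λ ≡ 1.
  x = λ² - 10 - 13 = 1 - 23 ≡ 1; y = λ·(10 - 1) - 1 ≡ 8. → (1, 8)
3A = (1, 8).
Next 3B:
Repeated addition: build up to 3B.
2B: tangent at (18, 5): λ = (3·18² + 20)/(2·5) ≡ 3/10. 10⁻¹ ≡ 7 (mod 23) since 10·7 = 70 ≡ 1, so λ ≡ 3·7 ≡ 21.
  x = λ² - 18 - 18 = 441 - 36 ≡ 14; y = λ·(18 - 14) - 5 ≡ 10. → (14, 10)
3B: (14, 10) + (18, 5). λ = (5 - 10)/(18 - 14) ≡ 18/4 mod 23. 4⁻¹ ≡ 6 (mod 23), so λ ≡ 16.
  x = λ² - 14 - 18 = 256 - 32 ≡ 17; y = λ·(14 - 17) - 10 ≡ 11. → (17, 11)
3B = (17, 11).
Finally 3A + 3B:
(1, 8) + (17, 11). λ = (11 - 8)/(17 - 1) ≡ 3/16 mod 23. 16⁻¹ ≡ 13 (mod 23) since 16·13 = 208 ≡ 1, so λ ≡ 16.
  x = λ² - 1 - 17 = 256 - 18 ≡ 8; y = λ·(1 - 8) - 8 ≡ 18. → (8, 18)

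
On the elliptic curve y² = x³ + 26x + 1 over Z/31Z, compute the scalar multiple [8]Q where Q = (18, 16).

(4, 13)

Repeated addition: build up to 8Q.
2Q: tangent at (18, 16): λ = (3·18² + 26)/(2·16) ≡ 6/1. 1⁻¹ ≡ 1 (mod 31), so λ ≡ 6·1 ≡ 6.
  x = λ² - 18 - 18 = 36 - 36 ≡ 0; y = λ·(18 - 0) - 16 ≡ 30. → (0, 30)
3Q: (0, 30) + (18, 16). λ = (16 - 30)/(18 - 0) ≡ 17/18 mod 31. 18⁻¹ ≡ 19 (mod 31) since 18·19 = 342 ≡ 1, so λ ≡ 13.
  x = λ² - 0 - 18 = 169 - 18 ≡ 27; y = λ·(0 - 27) - 30 ≡ 22. → (27, 22)
4Q: (27, 22) + (18, 16). λ = (16 - 22)/(18 - 27) ≡ 25/22 mod 31. 22⁻¹ ≡ 24 (mod 31), so λ ≡ 11.
  x = λ² - 27 - 18 = 121 - 45 ≡ 14; y = λ·(27 - 14) - 22 ≡ 28. → (14, 28)
5Q: (14, 28) + (18, 16). λ = (16 - 28)/(18 - 14) ≡ 19/4 mod 31. 4⁻¹ ≡ 8 (mod 31), so λ ≡ 28.
  x = λ² - 14 - 18 = 784 - 32 ≡ 8; y = λ·(14 - 8) - 28 ≡ 16. → (8, 16)
6Q: (8, 16) + (18, 16). λ = (16 - 16)/(18 - 8) ≡ 0/10 mod 31. 10⁻¹ ≡ 28 (mod 31), so λ ≡ 0.
  x = λ² - 8 - 18 = 0 - 26 ≡ 5; y = λ·(8 - 5) - 16 ≡ 15. → (5, 15)
7Q: (5, 15) + (18, 16). λ = (16 - 15)/(18 - 5) ≡ 1/13 mod 31. 13⁻¹ ≡ 12 (mod 31) since 13·12 = 156 ≡ 1, so λ ≡ 12.
  x = λ² - 5 - 18 = 144 - 23 ≡ 28; y = λ·(5 - 28) - 15 ≡ 19. → (28, 19)
8Q: (28, 19) + (18, 16). λ = (16 - 19)/(18 - 28) ≡ 28/21 mod 31. 21⁻¹ ≡ 3 (mod 31), so λ ≡ 22.
  x = λ² - 28 - 18 = 484 - 46 ≡ 4; y = λ·(28 - 4) - 19 ≡ 13. → (4, 13)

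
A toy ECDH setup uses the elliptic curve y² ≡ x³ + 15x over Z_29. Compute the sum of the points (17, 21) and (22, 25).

(15, 27)

(17, 21) + (22, 25). λ = (25 - 21)/(22 - 17) ≡ 4/5 mod 29. 5⁻¹ ≡ 6 (mod 29), so λ ≡ 24.
  x = λ² - 17 - 22 = 576 - 39 ≡ 15; y = λ·(17 - 15) - 21 ≡ 27. → (15, 27)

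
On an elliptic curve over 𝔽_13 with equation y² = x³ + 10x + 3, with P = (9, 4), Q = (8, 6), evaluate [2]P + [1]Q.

First 2P:
Repeated addition: build up to 2P.
2P: tangent at (9, 4): λ = (3·9² + 10)/(2·4) ≡ 6/8. 8⁻¹ ≡ 5 (mod 13), so λ ≡ 6·5 ≡ 4.
  x = λ² - 9 - 9 = 16 - 18 ≡ 11; y = λ·(9 - 11) - 4 ≡ 1. → (11, 1)
2P = (11, 1).
Finally 2P + Q:
(11, 1) + (8, 6). λ = (6 - 1)/(8 - 11) ≡ 5/10 mod 13. 10⁻¹ ≡ 4 (mod 13), so λ ≡ 7.
  x = λ² - 11 - 8 = 49 - 19 ≡ 4; y = λ·(11 - 4) - 1 ≡ 9. → (4, 9)

(4, 9)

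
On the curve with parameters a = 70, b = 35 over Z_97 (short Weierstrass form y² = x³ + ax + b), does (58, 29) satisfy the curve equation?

no

y² = 29² ≡ 65; x³ + 70x + 35 = 199207 ≡ 66 (mod 97). 65 ≠ 66.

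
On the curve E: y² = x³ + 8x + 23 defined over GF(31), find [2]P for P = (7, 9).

tangent at (7, 9): λ = (3·7² + 8)/(2·9) ≡ 0/18. 18⁻¹ ≡ 19 (mod 31) since 18·19 = 342 ≡ 1, so λ ≡ 0·19 ≡ 0.
  x = λ² - 7 - 7 = 0 - 14 ≡ 17; y = λ·(7 - 17) - 9 ≡ 22. → (17, 22)

(17, 22)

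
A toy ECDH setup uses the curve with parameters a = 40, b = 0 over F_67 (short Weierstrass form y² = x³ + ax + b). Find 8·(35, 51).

(60, 28)

Write G = (35, 51).
Double-and-add on 8 = (1000)₂. Start with G = (35, 51) for the leading 1-bit.
double: tangent at (35, 51): λ = (3·35² + 40)/(2·51) ≡ 30/35. 35⁻¹ ≡ 23 (mod 67), so λ ≡ 30·23 ≡ 20.
  x = λ² - 35 - 35 = 400 - 70 ≡ 62; y = λ·(35 - 62) - 51 ≡ 12. → (62, 12)
double: tangent at (62, 12): λ = (3·62² + 40)/(2·12) ≡ 48/24. 24⁻¹ ≡ 14 (mod 67), so λ ≡ 48·14 ≡ 2.
  x = λ² - 62 - 62 = 4 - 124 ≡ 14; y = λ·(62 - 14) - 12 ≡ 17. → (14, 17)
double: tangent at (14, 17): λ = (3·14² + 40)/(2·17) ≡ 25/34. 34⁻¹ ≡ 2 (mod 67), so λ ≡ 25·2 ≡ 50.
  x = λ² - 14 - 14 = 2500 - 28 ≡ 60; y = λ·(14 - 60) - 17 ≡ 28. → (60, 28)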